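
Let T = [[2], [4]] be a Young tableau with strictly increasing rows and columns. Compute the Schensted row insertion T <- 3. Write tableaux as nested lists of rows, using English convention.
3 is larger than every entry of row 1, so it is appended to row 1. The new tableau is [[2, 3], [4]].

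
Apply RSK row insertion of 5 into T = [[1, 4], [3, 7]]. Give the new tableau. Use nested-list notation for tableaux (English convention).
[[1, 4, 5], [3, 7]]

5 is larger than every entry of row 1, so it is appended to row 1. The new tableau is [[1, 4, 5], [3, 7]].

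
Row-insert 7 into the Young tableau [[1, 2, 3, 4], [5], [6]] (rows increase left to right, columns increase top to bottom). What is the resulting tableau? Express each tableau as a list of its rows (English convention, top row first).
[[1, 2, 3, 4, 7], [5], [6]]

7 is larger than every entry of row 1, so it is appended to row 1. The new tableau is [[1, 2, 3, 4, 7], [5], [6]].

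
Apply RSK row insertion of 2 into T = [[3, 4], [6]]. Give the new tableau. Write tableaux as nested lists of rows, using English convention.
In row 1, 2 replaces 3 (the leftmost entry greater than 2); 3 is bumped to row 2. In row 2, 3 replaces 6 (the leftmost entry greater than 3); 6 is bumped to row 3. 6 starts a new row 3. The new tableau is [[2, 4], [3], [6]].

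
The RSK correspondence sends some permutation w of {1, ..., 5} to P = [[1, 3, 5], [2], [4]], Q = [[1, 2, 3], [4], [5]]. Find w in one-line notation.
2 4 5 3 1

Reverse the RSK construction: for i from n down to 1, find the cell of Q containing i, remove the entry at that cell from P, and reverse-bump it up through P; the value ejected from row 1 is w(i).

Step i=5: Q has 5 at row 3, column 1; remove 4 from row 3 of P and reverse-bump: 4 enters row 2 and ejects 2; 2 enters row 1 and ejects 1. So w(5) = 1. P is now [[2, 3, 5], [4]].
Step i=4: Q has 4 at row 2, column 1; remove 4 from row 2 of P and reverse-bump: 4 enters row 1 and ejects 3. So w(4) = 3. P is now [[2, 4, 5]].
Step i=3: Q has 3 at row 1, column 3; remove that cell from P, ejecting 5. So w(3) = 5. P is now [[2, 4]].
Step i=2: Q has 2 at row 1, column 2; remove that cell from P, ejecting 4. So w(2) = 4. P is now [[2]].
Step i=1: Q has 1 at row 1, column 1; remove that cell from P, ejecting 2. So w(1) = 2. P is now [].

So w = 2 4 5 3 1.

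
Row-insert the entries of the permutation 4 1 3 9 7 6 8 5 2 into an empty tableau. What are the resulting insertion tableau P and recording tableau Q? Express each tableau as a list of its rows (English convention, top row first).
P = [[1, 2, 5, 8], [3, 6], [4], [7], [9]], Q = [[1, 3, 4, 7], [2, 5], [6], [8], [9]]

Insert each entry of the permutation into P by Schensted row insertion, recording in Q the position of each new cell.

Insert 4: appended to row 1. P = [[4]].
Insert 1: 1 bumps 4 from row 1; 4 starts row 2. P = [[1], [4]].
Insert 3: appended to row 1. P = [[1, 3], [4]].
Insert 9: appended to row 1. P = [[1, 3, 9], [4]].
Insert 7: 7 bumps 9 from row 1; 9 appends to row 2. P = [[1, 3, 7], [4, 9]].
Insert 6: 6 bumps 7 from row 1; 7 bumps 9 from row 2; 9 starts row 3. P = [[1, 3, 6], [4, 7], [9]].
Insert 8: appended to row 1. P = [[1, 3, 6, 8], [4, 7], [9]].
Insert 5: 5 bumps 6 from row 1; 6 bumps 7 from row 2; 7 bumps 9 from row 3; 9 starts row 4. P = [[1, 3, 5, 8], [4, 6], [7], [9]].
Insert 2: 2 bumps 3 from row 1; 3 bumps 4 from row 2; 4 bumps 7 from row 3; 7 bumps 9 from row 4; 9 starts row 5. P = [[1, 2, 5, 8], [3, 6], [4], [7], [9]].

So P = [[1, 2, 5, 8], [3, 6], [4], [7], [9]], Q = [[1, 3, 4, 7], [2, 5], [6], [8], [9]].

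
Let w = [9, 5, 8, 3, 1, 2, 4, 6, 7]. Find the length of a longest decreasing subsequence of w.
4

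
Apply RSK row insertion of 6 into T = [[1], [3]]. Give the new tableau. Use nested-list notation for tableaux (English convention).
[[1, 6], [3]]

6 is larger than every entry of row 1, so it is appended to row 1. The new tableau is [[1, 6], [3]].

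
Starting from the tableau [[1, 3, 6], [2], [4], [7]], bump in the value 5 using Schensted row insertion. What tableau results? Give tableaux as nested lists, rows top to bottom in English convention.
In row 1, 5 replaces 6 (the leftmost entry greater than 5); 6 is bumped to row 2. 6 is appended to row 2. The new tableau is [[1, 3, 5], [2, 6], [4], [7]].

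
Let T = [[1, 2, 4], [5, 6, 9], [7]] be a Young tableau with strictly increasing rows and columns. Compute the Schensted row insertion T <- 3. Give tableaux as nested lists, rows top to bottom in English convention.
In row 1, 3 replaces 4 (the leftmost entry greater than 3); 4 is bumped to row 2. In row 2, 4 replaces 5 (the leftmost entry greater than 4); 5 is bumped to row 3. In row 3, 5 replaces 7 (the leftmost entry greater than 5); 7 is bumped to row 4. 7 starts a new row 4. The new tableau is [[1, 2, 3], [4, 6, 9], [5], [7]].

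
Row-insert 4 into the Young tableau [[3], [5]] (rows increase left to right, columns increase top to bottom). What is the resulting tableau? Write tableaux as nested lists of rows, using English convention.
4 is larger than every entry of row 1, so it is appended to row 1. The new tableau is [[3, 4], [5]].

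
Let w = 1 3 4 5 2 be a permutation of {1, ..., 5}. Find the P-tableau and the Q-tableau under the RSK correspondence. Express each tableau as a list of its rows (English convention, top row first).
Insert each entry of the permutation into P by Schensted row insertion, recording in Q the position of each new cell.

Insert 1: appended to row 1. P = [[1]].
Insert 3: appended to row 1. P = [[1, 3]].
Insert 4: appended to row 1. P = [[1, 3, 4]].
Insert 5: appended to row 1. P = [[1, 3, 4, 5]].
Insert 2: 2 bumps 3 from row 1; 3 starts row 2. P = [[1, 2, 4, 5], [3]].

So P = [[1, 2, 4, 5], [3]], Q = [[1, 2, 3, 4], [5]].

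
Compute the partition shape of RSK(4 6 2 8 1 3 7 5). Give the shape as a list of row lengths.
[3, 3, 2]

Row-insert each entry into an empty tableau.

After inserting 4: P = [[4]].
After inserting 6: P = [[4, 6]].
After inserting 2: P = [[2, 6], [4]].
After inserting 8: P = [[2, 6, 8], [4]].
After inserting 1: P = [[1, 6, 8], [2], [4]].
After inserting 3: P = [[1, 3, 8], [2, 6], [4]].
After inserting 7: P = [[1, 3, 7], [2, 6, 8], [4]].
After inserting 5: P = [[1, 3, 5], [2, 6, 7], [4, 8]].

The final insertion tableau P = [[1, 3, 5], [2, 6, 7], [4, 8]] has shape [3, 3, 2].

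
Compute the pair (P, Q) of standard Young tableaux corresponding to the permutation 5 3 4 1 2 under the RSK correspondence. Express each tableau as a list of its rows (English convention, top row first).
P = [[1, 2], [3, 4], [5]], Q = [[1, 3], [2, 5], [4]]

Insert each entry of the permutation into P by Schensted row insertion, recording in Q the position of each new cell.

Insert 5: appended to row 1. P = [[5]].
Insert 3: 3 bumps 5 from row 1; 5 starts row 2. P = [[3], [5]].
Insert 4: appended to row 1. P = [[3, 4], [5]].
Insert 1: 1 bumps 3 from row 1; 3 bumps 5 from row 2; 5 starts row 3. P = [[1, 4], [3], [5]].
Insert 2: 2 bumps 4 from row 1; 4 appends to row 2. P = [[1, 2], [3, 4], [5]].

So P = [[1, 2], [3, 4], [5]], Q = [[1, 3], [2, 5], [4]].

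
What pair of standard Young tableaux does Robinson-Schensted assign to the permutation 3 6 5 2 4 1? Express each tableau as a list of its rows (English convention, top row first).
P = [[1, 4], [2, 5], [3], [6]], Q = [[1, 2], [3, 5], [4], [6]]

Insert each entry of the permutation into P by Schensted row insertion, recording in Q the position of each new cell.

Insert 3: appended to row 1. P = [[3]], Q = [[1]].
Insert 6: appended to row 1. P = [[3, 6]], Q = [[1, 2]].
Insert 5: 5 bumps 6 from row 1; 6 starts row 2. P = [[3, 5], [6]], Q = [[1, 2], [3]].
Insert 2: 2 bumps 3 from row 1; 3 bumps 6 from row 2; 6 starts row 3. P = [[2, 5], [3], [6]], Q = [[1, 2], [3], [4]].
Insert 4: 4 bumps 5 from row 1; 5 appends to row 2. P = [[2, 4], [3, 5], [6]], Q = [[1, 2], [3, 5], [4]].
Insert 1: 1 bumps 2 from row 1; 2 bumps 3 from row 2; 3 bumps 6 from row 3; 6 starts row 4. P = [[1, 4], [2, 5], [3], [6]], Q = [[1, 2], [3, 5], [4], [6]].

So P = [[1, 4], [2, 5], [3], [6]], Q = [[1, 2], [3, 5], [4], [6]].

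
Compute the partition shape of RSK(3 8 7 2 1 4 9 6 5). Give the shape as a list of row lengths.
[3, 3, 2, 1]

Row-insert each entry into an empty tableau.

After inserting 3: P = [[3]].
After inserting 8: P = [[3, 8]].
After inserting 7: P = [[3, 7], [8]].
After inserting 2: P = [[2, 7], [3], [8]].
After inserting 1: P = [[1, 7], [2], [3], [8]].
After inserting 4: P = [[1, 4], [2, 7], [3], [8]].
After inserting 9: P = [[1, 4, 9], [2, 7], [3], [8]].
After inserting 6: P = [[1, 4, 6], [2, 7, 9], [3], [8]].
After inserting 5: P = [[1, 4, 5], [2, 6, 9], [3, 7], [8]].

The final insertion tableau P = [[1, 4, 5], [2, 6, 9], [3, 7], [8]] has shape [3, 3, 2, 1].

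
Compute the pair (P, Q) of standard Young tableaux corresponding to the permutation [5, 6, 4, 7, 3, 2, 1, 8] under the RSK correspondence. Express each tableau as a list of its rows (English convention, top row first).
Insert each entry of the permutation into P by Schensted row insertion, recording in Q the position of each new cell.

Insert 5: appended to row 1. P = [[5]], Q = [[1]].
Insert 6: appended to row 1. P = [[5, 6]], Q = [[1, 2]].
Insert 4: 4 bumps 5 from row 1; 5 starts row 2. P = [[4, 6], [5]], Q = [[1, 2], [3]].
Insert 7: appended to row 1. P = [[4, 6, 7], [5]], Q = [[1, 2, 4], [3]].
Insert 3: 3 bumps 4 from row 1; 4 bumps 5 from row 2; 5 starts row 3. P = [[3, 6, 7], [4], [5]], Q = [[1, 2, 4], [3], [5]].
Insert 2: 2 bumps 3 from row 1; 3 bumps 4 from row 2; 4 bumps 5 from row 3; 5 starts row 4. P = [[2, 6, 7], [3], [4], [5]], Q = [[1, 2, 4], [3], [5], [6]].
Insert 1: 1 bumps 2 from row 1; 2 bumps 3 from row 2; 3 bumps 4 from row 3; 4 bumps 5 from row 4; 5 starts row 5. P = [[1, 6, 7], [2], [3], [4], [5]], Q = [[1, 2, 4], [3], [5], [6], [7]].
Insert 8: appended to row 1. P = [[1, 6, 7, 8], [2], [3], [4], [5]], Q = [[1, 2, 4, 8], [3], [5], [6], [7]].

So P = [[1, 6, 7, 8], [2], [3], [4], [5]], Q = [[1, 2, 4, 8], [3], [5], [6], [7]].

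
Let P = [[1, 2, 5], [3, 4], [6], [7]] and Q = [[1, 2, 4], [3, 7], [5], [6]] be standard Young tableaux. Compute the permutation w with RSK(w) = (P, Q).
Reverse the RSK construction: for i from n down to 1, find the cell of Q containing i, remove the entry at that cell from P, and reverse-bump it up through P; the value ejected from row 1 is w(i).

Step i=7: Q has 7 at row 2, column 2; remove 4 from row 2 of P and reverse-bump: 4 enters row 1 and ejects 2. So w(7) = 2. P is now [[1, 4, 5], [3], [6], [7]].
Step i=6: Q has 6 at row 4, column 1; remove 7 from row 4 of P and reverse-bump: 7 enters row 3 and ejects 6; 6 enters row 2 and ejects 3; 3 enters row 1 and ejects 1. So w(6) = 1. P is now [[3, 4, 5], [6], [7]].
Step i=5: Q has 5 at row 3, column 1; remove 7 from row 3 of P and reverse-bump: 7 enters row 2 and ejects 6; 6 enters row 1 and ejects 5. So w(5) = 5. P is now [[3, 4, 6], [7]].
Step i=4: Q has 4 at row 1, column 3; remove that cell from P, ejecting 6. So w(4) = 6. P is now [[3, 4], [7]].
Step i=3: Q has 3 at row 2, column 1; remove 7 from row 2 of P and reverse-bump: 7 enters row 1 and ejects 4. So w(3) = 4. P is now [[3, 7]].
Step i=2: Q has 2 at row 1, column 2; remove that cell from P, ejecting 7. So w(2) = 7. P is now [[3]].
Step i=1: Q has 1 at row 1, column 1; remove that cell from P, ejecting 3. So w(1) = 3. P is now [].

So w = 3 7 4 6 5 1 2.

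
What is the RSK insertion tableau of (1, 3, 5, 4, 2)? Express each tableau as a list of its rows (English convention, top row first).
P = [[1, 2, 4], [3], [5]]

Insert 1: appended to row 1. P = [[1]].
Insert 3: appended to row 1. P = [[1, 3]].
Insert 5: appended to row 1. P = [[1, 3, 5]].
Insert 4: 4 bumps 5 from row 1; 5 starts row 2. P = [[1, 3, 4], [5]].
Insert 2: 2 bumps 3 from row 1; 3 bumps 5 from row 2; 5 starts row 3. P = [[1, 2, 4], [3], [5]].

So P = [[1, 2, 4], [3], [5]].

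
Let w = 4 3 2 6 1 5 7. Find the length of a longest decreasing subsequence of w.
4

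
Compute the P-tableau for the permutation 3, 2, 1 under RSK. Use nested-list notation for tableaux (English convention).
P = [[1], [2], [3]]

Insert 3: appended to row 1. P = [[3]].
Insert 2: 2 bumps 3 from row 1; 3 starts row 2. P = [[2], [3]].
Insert 1: 1 bumps 2 from row 1; 2 bumps 3 from row 2; 3 starts row 3. P = [[1], [2], [3]].

So P = [[1], [2], [3]].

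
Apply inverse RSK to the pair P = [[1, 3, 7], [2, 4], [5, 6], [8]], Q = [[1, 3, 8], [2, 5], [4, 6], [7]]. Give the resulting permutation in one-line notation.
Reverse the RSK construction: for i from n down to 1, find the cell of Q containing i, remove the entry at that cell from P, and reverse-bump it up through P; the value ejected from row 1 is w(i).

Step i=8: Q has 8 at row 1, column 3; remove that cell from P, ejecting 7. So w(8) = 7. P is now [[1, 3], [2, 4], [5, 6], [8]].
Step i=7: Q has 7 at row 4, column 1; remove 8 from row 4 of P and reverse-bump: 8 enters row 3 and ejects 6; 6 enters row 2 and ejects 4; 4 enters row 1 and ejects 3. So w(7) = 3. P is now [[1, 4], [2, 6], [5, 8]].
Step i=6: Q has 6 at row 3, column 2; remove 8 from row 3 of P and reverse-bump: 8 enters row 2 and ejects 6; 6 enters row 1 and ejects 4. So w(6) = 4. P is now [[1, 6], [2, 8], [5]].
Step i=5: Q has 5 at row 2, column 2; remove 8 from row 2 of P and reverse-bump: 8 enters row 1 and ejects 6. So w(5) = 6. P is now [[1, 8], [2], [5]].
Step i=4: Q has 4 at row 3, column 1; remove 5 from row 3 of P and reverse-bump: 5 enters row 2 and ejects 2; 2 enters row 1 and ejects 1. So w(4) = 1. P is now [[2, 8], [5]].
Step i=3: Q has 3 at row 1, column 2; remove that cell from P, ejecting 8. So w(3) = 8. P is now [[2], [5]].
Step i=2: Q has 2 at row 2, column 1; remove 5 from row 2 of P and reverse-bump: 5 enters row 1 and ejects 2. So w(2) = 2. P is now [[5]].
Step i=1: Q has 1 at row 1, column 1; remove that cell from P, ejecting 5. So w(1) = 5. P is now [].

So w = 5 2 8 1 6 4 3 7.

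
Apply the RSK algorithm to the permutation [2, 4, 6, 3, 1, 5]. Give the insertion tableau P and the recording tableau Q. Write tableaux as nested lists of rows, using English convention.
P = [[1, 3, 5], [2, 6], [4]], Q = [[1, 2, 3], [4, 6], [5]]

Insert each entry of the permutation into P by Schensted row insertion, recording in Q the position of each new cell.

Insert 2: appended to row 1. P = [[2]].
Insert 4: appended to row 1. P = [[2, 4]].
Insert 6: appended to row 1. P = [[2, 4, 6]].
Insert 3: 3 bumps 4 from row 1; 4 starts row 2. P = [[2, 3, 6], [4]].
Insert 1: 1 bumps 2 from row 1; 2 bumps 4 from row 2; 4 starts row 3. P = [[1, 3, 6], [2], [4]].
Insert 5: 5 bumps 6 from row 1; 6 appends to row 2. P = [[1, 3, 5], [2, 6], [4]].

So P = [[1, 3, 5], [2, 6], [4]], Q = [[1, 2, 3], [4, 6], [5]].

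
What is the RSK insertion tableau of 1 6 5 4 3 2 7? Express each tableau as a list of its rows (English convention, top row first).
Insert 1: appended to row 1. P = [[1]].
Insert 6: appended to row 1. P = [[1, 6]].
Insert 5: 5 bumps 6 from row 1; 6 starts row 2. P = [[1, 5], [6]].
Insert 4: 4 bumps 5 from row 1; 5 bumps 6 from row 2; 6 starts row 3. P = [[1, 4], [5], [6]].
Insert 3: 3 bumps 4 from row 1; 4 bumps 5 from row 2; 5 bumps 6 from row 3; 6 starts row 4. P = [[1, 3], [4], [5], [6]].
Insert 2: 2 bumps 3 from row 1; 3 bumps 4 from row 2; 4 bumps 5 from row 3; 5 bumps 6 from row 4; 6 starts row 5. P = [[1, 2], [3], [4], [5], [6]].
Insert 7: appended to row 1. P = [[1, 2, 7], [3], [4], [5], [6]].

So P = [[1, 2, 7], [3], [4], [5], [6]].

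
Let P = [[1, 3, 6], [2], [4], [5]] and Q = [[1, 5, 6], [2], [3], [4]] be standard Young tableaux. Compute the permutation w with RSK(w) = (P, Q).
Reverse RSK: for i = n, n-1, ..., 1, locate i in Q, remove the corresponding corner cell from P, and reverse-bump its entry up through P; the value ejected from row 1 is w(i).

So w = 5 4 2 1 3 6.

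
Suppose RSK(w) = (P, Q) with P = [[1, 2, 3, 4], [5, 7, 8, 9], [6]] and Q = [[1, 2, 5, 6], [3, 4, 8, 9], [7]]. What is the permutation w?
6 7 1 5 8 9 2 3 4

Reverse the RSK construction: for i from n down to 1, find the cell of Q containing i, remove the entry at that cell from P, and reverse-bump it up through P; the value ejected from row 1 is w(i).

Step i=9: Q has 9 at row 2, column 4; remove 9 from row 2 of P and reverse-bump: 9 enters row 1 and ejects 4. So w(9) = 4. P is now [[1, 2, 3, 9], [5, 7, 8], [6]].
Step i=8: Q has 8 at row 2, column 3; remove 8 from row 2 of P and reverse-bump: 8 enters row 1 and ejects 3. So w(8) = 3. P is now [[1, 2, 8, 9], [5, 7], [6]].
Step i=7: Q has 7 at row 3, column 1; remove 6 from row 3 of P and reverse-bump: 6 enters row 2 and ejects 5; 5 enters row 1 and ejects 2. So w(7) = 2. P is now [[1, 5, 8, 9], [6, 7]].
Step i=6: Q has 6 at row 1, column 4; remove that cell from P, ejecting 9. So w(6) = 9. P is now [[1, 5, 8], [6, 7]].
Step i=5: Q has 5 at row 1, column 3; remove that cell from P, ejecting 8. So w(5) = 8. P is now [[1, 5], [6, 7]].
Step i=4: Q has 4 at row 2, column 2; remove 7 from row 2 of P and reverse-bump: 7 enters row 1 and ejects 5. So w(4) = 5. P is now [[1, 7], [6]].
Step i=3: Q has 3 at row 2, column 1; remove 6 from row 2 of P and reverse-bump: 6 enters row 1 and ejects 1. So w(3) = 1. P is now [[6, 7]].
Step i=2: Q has 2 at row 1, column 2; remove that cell from P, ejecting 7. So w(2) = 7. P is now [[6]].
Step i=1: Q has 1 at row 1, column 1; remove that cell from P, ejecting 6. So w(1) = 6. P is now [].

So w = 6 7 1 5 8 9 2 3 4.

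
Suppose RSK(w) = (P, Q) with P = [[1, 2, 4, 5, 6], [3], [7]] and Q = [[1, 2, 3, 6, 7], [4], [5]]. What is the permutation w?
Reverse the RSK construction: for i from n down to 1, find the cell of Q containing i, remove the entry at that cell from P, and reverse-bump it up through P; the value ejected from row 1 is w(i).

Step i=7: Q has 7 at row 1, column 5; remove that cell from P, ejecting 6. So w(7) = 6. P is now [[1, 2, 4, 5], [3], [7]].
Step i=6: Q has 6 at row 1, column 4; remove that cell from P, ejecting 5. So w(6) = 5. P is now [[1, 2, 4], [3], [7]].
Step i=5: Q has 5 at row 3, column 1; remove 7 from row 3 of P and reverse-bump: 7 enters row 2 and ejects 3; 3 enters row 1 and ejects 2. So w(5) = 2. P is now [[1, 3, 4], [7]].
Step i=4: Q has 4 at row 2, column 1; remove 7 from row 2 of P and reverse-bump: 7 enters row 1 and ejects 4. So w(4) = 4. P is now [[1, 3, 7]].
Step i=3: Q has 3 at row 1, column 3; remove that cell from P, ejecting 7. So w(3) = 7. P is now [[1, 3]].
Step i=2: Q has 2 at row 1, column 2; remove that cell from P, ejecting 3. So w(2) = 3. P is now [[1]].
Step i=1: Q has 1 at row 1, column 1; remove that cell from P, ejecting 1. So w(1) = 1. P is now [].

So w = 1 3 7 4 2 5 6.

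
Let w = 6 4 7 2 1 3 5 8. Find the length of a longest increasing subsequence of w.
4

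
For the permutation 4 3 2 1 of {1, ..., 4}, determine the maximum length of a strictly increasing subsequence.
1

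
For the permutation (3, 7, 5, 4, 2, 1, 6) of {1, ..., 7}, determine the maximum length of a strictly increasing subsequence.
3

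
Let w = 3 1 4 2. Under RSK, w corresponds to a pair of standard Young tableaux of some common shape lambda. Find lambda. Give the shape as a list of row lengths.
[2, 2]

Row-insert each entry into an empty tableau.

After inserting 3: P = [[3]].
After inserting 1: P = [[1], [3]].
After inserting 4: P = [[1, 4], [3]].
After inserting 2: P = [[1, 2], [3, 4]].

The final insertion tableau P = [[1, 2], [3, 4]] has shape [2, 2].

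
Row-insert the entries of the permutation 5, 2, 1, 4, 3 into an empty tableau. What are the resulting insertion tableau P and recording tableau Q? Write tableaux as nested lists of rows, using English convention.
Insert each entry of the permutation into P by Schensted row insertion, recording in Q the position of each new cell.

Insert 5: appended to row 1. P = [[5]].
Insert 2: 2 bumps 5 from row 1; 5 starts row 2. P = [[2], [5]].
Insert 1: 1 bumps 2 from row 1; 2 bumps 5 from row 2; 5 starts row 3. P = [[1], [2], [5]].
Insert 4: appended to row 1. P = [[1, 4], [2], [5]].
Insert 3: 3 bumps 4 from row 1; 4 appends to row 2. P = [[1, 3], [2, 4], [5]].

So P = [[1, 3], [2, 4], [5]], Q = [[1, 4], [2, 5], [3]].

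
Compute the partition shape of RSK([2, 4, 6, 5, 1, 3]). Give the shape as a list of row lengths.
[3, 2, 1]

Row-insert each entry into an empty tableau.

After inserting 2: P = [[2]].
After inserting 4: P = [[2, 4]].
After inserting 6: P = [[2, 4, 6]].
After inserting 5: P = [[2, 4, 5], [6]].
After inserting 1: P = [[1, 4, 5], [2], [6]].
After inserting 3: P = [[1, 3, 5], [2, 4], [6]].

The final insertion tableau P = [[1, 3, 5], [2, 4], [6]] has shape [3, 2, 1].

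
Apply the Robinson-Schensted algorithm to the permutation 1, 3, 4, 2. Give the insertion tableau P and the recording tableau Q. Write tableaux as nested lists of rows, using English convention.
P = [[1, 2, 4], [3]], Q = [[1, 2, 3], [4]]

Insert each entry of the permutation into P by Schensted row insertion, recording in Q the position of each new cell.

After inserting 1: P = [[1]].
After inserting 3: P = [[1, 3]].
After inserting 4: P = [[1, 3, 4]].
After inserting 2: P = [[1, 2, 4], [3]].

So P = [[1, 2, 4], [3]], Q = [[1, 2, 3], [4]].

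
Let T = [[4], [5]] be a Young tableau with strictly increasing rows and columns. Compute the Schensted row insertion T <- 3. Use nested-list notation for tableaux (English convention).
[[3], [4], [5]]

In row 1, 3 replaces 4 (the leftmost entry greater than 3); 4 is bumped to row 2. In row 2, 4 replaces 5 (the leftmost entry greater than 4); 5 is bumped to row 3. 5 starts a new row 3. The new tableau is [[3], [4], [5]].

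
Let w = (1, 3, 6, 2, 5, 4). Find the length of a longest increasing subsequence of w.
3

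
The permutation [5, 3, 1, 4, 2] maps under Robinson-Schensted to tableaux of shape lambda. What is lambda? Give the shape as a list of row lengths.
RSK row insertion gives P = [[1, 2], [3, 4], [5]], which has shape [2, 2, 1].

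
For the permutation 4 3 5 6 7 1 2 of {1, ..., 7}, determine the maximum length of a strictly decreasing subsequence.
3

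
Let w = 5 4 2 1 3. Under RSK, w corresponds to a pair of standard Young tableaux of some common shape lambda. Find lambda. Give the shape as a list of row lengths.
Row-insert each entry into an empty tableau.

After inserting 5: P = [[5]].
After inserting 4: P = [[4], [5]].
After inserting 2: P = [[2], [4], [5]].
After inserting 1: P = [[1], [2], [4], [5]].
After inserting 3: P = [[1, 3], [2], [4], [5]].

The final insertion tableau P = [[1, 3], [2], [4], [5]] has shape [2, 1, 1, 1].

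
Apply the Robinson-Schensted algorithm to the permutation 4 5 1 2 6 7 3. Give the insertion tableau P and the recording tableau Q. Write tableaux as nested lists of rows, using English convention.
P = [[1, 2, 3, 7], [4, 5, 6]], Q = [[1, 2, 5, 6], [3, 4, 7]]

Insert each entry of the permutation into P by Schensted row insertion, recording in Q the position of each new cell.

Insert 4: appended to row 1. P = [[4]].
Insert 5: appended to row 1. P = [[4, 5]].
Insert 1: 1 bumps 4 from row 1; 4 starts row 2. P = [[1, 5], [4]].
Insert 2: 2 bumps 5 from row 1; 5 appends to row 2. P = [[1, 2], [4, 5]].
Insert 6: appended to row 1. P = [[1, 2, 6], [4, 5]].
Insert 7: appended to row 1. P = [[1, 2, 6, 7], [4, 5]].
Insert 3: 3 bumps 6 from row 1; 6 appends to row 2. P = [[1, 2, 3, 7], [4, 5, 6]].

So P = [[1, 2, 3, 7], [4, 5, 6]], Q = [[1, 2, 5, 6], [3, 4, 7]].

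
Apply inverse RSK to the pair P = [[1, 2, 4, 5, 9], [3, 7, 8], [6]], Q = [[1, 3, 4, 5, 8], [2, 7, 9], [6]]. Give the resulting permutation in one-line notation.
Reverse the RSK construction: for i from n down to 1, find the cell of Q containing i, remove the entry at that cell from P, and reverse-bump it up through P; the value ejected from row 1 is w(i).

Step i=9: Q has 9 at row 2, column 3; remove 8 from row 2 of P and reverse-bump: 8 enters row 1 and ejects 5. So w(9) = 5. P is now [[1, 2, 4, 8, 9], [3, 7], [6]].
Step i=8: Q has 8 at row 1, column 5; remove that cell from P, ejecting 9. So w(8) = 9. P is now [[1, 2, 4, 8], [3, 7], [6]].
Step i=7: Q has 7 at row 2, column 2; remove 7 from row 2 of P and reverse-bump: 7 enters row 1 and ejects 4. So w(7) = 4. P is now [[1, 2, 7, 8], [3], [6]].
Step i=6: Q has 6 at row 3, column 1; remove 6 from row 3 of P and reverse-bump: 6 enters row 2 and ejects 3; 3 enters row 1 and ejects 2. So w(6) = 2. P is now [[1, 3, 7, 8], [6]].
Step i=5: Q has 5 at row 1, column 4; remove that cell from P, ejecting 8. So w(5) = 8. P is now [[1, 3, 7], [6]].
Step i=4: Q has 4 at row 1, column 3; remove that cell from P, ejecting 7. So w(4) = 7. P is now [[1, 3], [6]].
Step i=3: Q has 3 at row 1, column 2; remove that cell from P, ejecting 3. So w(3) = 3. P is now [[1], [6]].
Step i=2: Q has 2 at row 2, column 1; remove 6 from row 2 of P and reverse-bump: 6 enters row 1 and ejects 1. So w(2) = 1. P is now [[6]].
Step i=1: Q has 1 at row 1, column 1; remove that cell from P, ejecting 6. So w(1) = 6. P is now [].

So w = 6 1 3 7 8 2 4 9 5.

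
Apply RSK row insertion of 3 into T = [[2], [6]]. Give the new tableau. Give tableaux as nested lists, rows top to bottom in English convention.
[[2, 3], [6]]

3 is larger than every entry of row 1, so it is appended to row 1. The new tableau is [[2, 3], [6]].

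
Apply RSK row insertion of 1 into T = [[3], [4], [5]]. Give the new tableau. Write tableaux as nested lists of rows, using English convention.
[[1], [3], [4], [5]]

In row 1, 1 replaces 3 (the leftmost entry greater than 1); 3 is bumped to row 2. In row 2, 3 replaces 4 (the leftmost entry greater than 3); 4 is bumped to row 3. In row 3, 4 replaces 5 (the leftmost entry greater than 4); 5 is bumped to row 4. 5 starts a new row 4. The new tableau is [[1], [3], [4], [5]].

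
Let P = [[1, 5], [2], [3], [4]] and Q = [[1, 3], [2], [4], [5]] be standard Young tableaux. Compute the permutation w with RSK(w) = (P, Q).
Reverse the RSK construction: for i from n down to 1, find the cell of Q containing i, remove the entry at that cell from P, and reverse-bump it up through P; the value ejected from row 1 is w(i).

Step i=5: Q has 5 at row 4, column 1; remove 4 from row 4 of P and reverse-bump: 4 enters row 3 and ejects 3; 3 enters row 2 and ejects 2; 2 enters row 1 and ejects 1. So w(5) = 1. P is now [[2, 5], [3], [4]].
Step i=4: Q has 4 at row 3, column 1; remove 4 from row 3 of P and reverse-bump: 4 enters row 2 and ejects 3; 3 enters row 1 and ejects 2. So w(4) = 2. P is now [[3, 5], [4]].
Step i=3: Q has 3 at row 1, column 2; remove that cell from P, ejecting 5. So w(3) = 5. P is now [[3], [4]].
Step i=2: Q has 2 at row 2, column 1; remove 4 from row 2 of P and reverse-bump: 4 enters row 1 and ejects 3. So w(2) = 3. P is now [[4]].
Step i=1: Q has 1 at row 1, column 1; remove that cell from P, ejecting 4. So w(1) = 4. P is now [].

So w = 4 3 5 2 1.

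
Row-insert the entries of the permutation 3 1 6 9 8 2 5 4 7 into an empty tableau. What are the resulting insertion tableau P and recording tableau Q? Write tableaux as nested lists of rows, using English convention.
P = [[1, 2, 4, 7], [3, 5, 8], [6], [9]], Q = [[1, 3, 4, 9], [2, 5, 7], [6], [8]]

Insert each entry of the permutation into P by Schensted row insertion, recording in Q the position of each new cell.

Insert 3: appended to row 1. P = [[3]].
Insert 1: 1 bumps 3 from row 1; 3 starts row 2. P = [[1], [3]].
Insert 6: appended to row 1. P = [[1, 6], [3]].
Insert 9: appended to row 1. P = [[1, 6, 9], [3]].
Insert 8: 8 bumps 9 from row 1; 9 appends to row 2. P = [[1, 6, 8], [3, 9]].
Insert 2: 2 bumps 6 from row 1; 6 bumps 9 from row 2; 9 starts row 3. P = [[1, 2, 8], [3, 6], [9]].
Insert 5: 5 bumps 8 from row 1; 8 appends to row 2. P = [[1, 2, 5], [3, 6, 8], [9]].
Insert 4: 4 bumps 5 from row 1; 5 bumps 6 from row 2; 6 bumps 9 from row 3; 9 starts row 4. P = [[1, 2, 4], [3, 5, 8], [6], [9]].
Insert 7: appended to row 1. P = [[1, 2, 4, 7], [3, 5, 8], [6], [9]].

So P = [[1, 2, 4, 7], [3, 5, 8], [6], [9]], Q = [[1, 3, 4, 9], [2, 5, 7], [6], [8]].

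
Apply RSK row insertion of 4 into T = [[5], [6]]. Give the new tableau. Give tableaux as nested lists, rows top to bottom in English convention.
[[4], [5], [6]]

In row 1, 4 replaces 5 (the leftmost entry greater than 4); 5 is bumped to row 2. In row 2, 5 replaces 6 (the leftmost entry greater than 5); 6 is bumped to row 3. 6 starts a new row 3. The new tableau is [[4], [5], [6]].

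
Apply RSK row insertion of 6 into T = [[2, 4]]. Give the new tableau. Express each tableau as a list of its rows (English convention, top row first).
6 is larger than every entry of row 1, so it is appended to row 1. The new tableau is [[2, 4, 6]].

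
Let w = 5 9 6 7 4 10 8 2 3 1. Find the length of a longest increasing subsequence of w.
4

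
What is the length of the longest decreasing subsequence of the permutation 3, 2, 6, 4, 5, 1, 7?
3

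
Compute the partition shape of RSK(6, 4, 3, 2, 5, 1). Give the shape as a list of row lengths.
Row-insert each entry into an empty tableau.

After inserting 6: P = [[6]].
After inserting 4: P = [[4], [6]].
After inserting 3: P = [[3], [4], [6]].
After inserting 2: P = [[2], [3], [4], [6]].
After inserting 5: P = [[2, 5], [3], [4], [6]].
After inserting 1: P = [[1, 5], [2], [3], [4], [6]].

The final insertion tableau P = [[1, 5], [2], [3], [4], [6]] has shape [2, 1, 1, 1, 1].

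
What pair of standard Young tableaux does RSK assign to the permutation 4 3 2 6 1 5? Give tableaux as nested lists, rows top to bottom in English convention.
Insert each entry of the permutation into P by Schensted row insertion, recording in Q the position of each new cell.

Insert 4: appended to row 1. P = [[4]].
Insert 3: 3 bumps 4 from row 1; 4 starts row 2. P = [[3], [4]].
Insert 2: 2 bumps 3 from row 1; 3 bumps 4 from row 2; 4 starts row 3. P = [[2], [3], [4]].
Insert 6: appended to row 1. P = [[2, 6], [3], [4]].
Insert 1: 1 bumps 2 from row 1; 2 bumps 3 from row 2; 3 bumps 4 from row 3; 4 starts row 4. P = [[1, 6], [2], [3], [4]].
Insert 5: 5 bumps 6 from row 1; 6 appends to row 2. P = [[1, 5], [2, 6], [3], [4]].

So P = [[1, 5], [2, 6], [3], [4]], Q = [[1, 4], [2, 6], [3], [5]].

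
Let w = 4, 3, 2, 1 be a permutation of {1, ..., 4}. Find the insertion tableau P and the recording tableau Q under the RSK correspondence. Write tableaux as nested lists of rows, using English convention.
Insert each entry of the permutation into P by Schensted row insertion, recording in Q the position of each new cell.

Insert 4: appended to row 1. P = [[4]], Q = [[1]].
Insert 3: 3 bumps 4 from row 1; 4 starts row 2. P = [[3], [4]], Q = [[1], [2]].
Insert 2: 2 bumps 3 from row 1; 3 bumps 4 from row 2; 4 starts row 3. P = [[2], [3], [4]], Q = [[1], [2], [3]].
Insert 1: 1 bumps 2 from row 1; 2 bumps 3 from row 2; 3 bumps 4 from row 3; 4 starts row 4. P = [[1], [2], [3], [4]], Q = [[1], [2], [3], [4]].

So P = [[1], [2], [3], [4]], Q = [[1], [2], [3], [4]].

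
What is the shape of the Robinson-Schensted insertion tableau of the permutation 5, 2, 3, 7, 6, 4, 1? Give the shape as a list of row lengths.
Row-insert each entry into an empty tableau.

After inserting 5: P = [[5]].
After inserting 2: P = [[2], [5]].
After inserting 3: P = [[2, 3], [5]].
After inserting 7: P = [[2, 3, 7], [5]].
After inserting 6: P = [[2, 3, 6], [5, 7]].
After inserting 4: P = [[2, 3, 4], [5, 6], [7]].
After inserting 1: P = [[1, 3, 4], [2, 6], [5], [7]].

The final insertion tableau P = [[1, 3, 4], [2, 6], [5], [7]] has shape [3, 2, 1, 1].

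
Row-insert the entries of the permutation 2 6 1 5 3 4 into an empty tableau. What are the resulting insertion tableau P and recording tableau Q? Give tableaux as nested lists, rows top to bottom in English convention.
Insert each entry of the permutation into P by Schensted row insertion, recording in Q the position of each new cell.

Insert 2: appended to row 1. P = [[2]].
Insert 6: appended to row 1. P = [[2, 6]].
Insert 1: 1 bumps 2 from row 1; 2 starts row 2. P = [[1, 6], [2]].
Insert 5: 5 bumps 6 from row 1; 6 appends to row 2. P = [[1, 5], [2, 6]].
Insert 3: 3 bumps 5 from row 1; 5 bumps 6 from row 2; 6 starts row 3. P = [[1, 3], [2, 5], [6]].
Insert 4: appended to row 1. P = [[1, 3, 4], [2, 5], [6]].

So P = [[1, 3, 4], [2, 5], [6]], Q = [[1, 2, 6], [3, 4], [5]].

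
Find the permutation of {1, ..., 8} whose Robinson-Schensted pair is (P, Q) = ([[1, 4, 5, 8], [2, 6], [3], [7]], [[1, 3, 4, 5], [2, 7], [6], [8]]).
Reverse the RSK construction: for i from n down to 1, find the cell of Q containing i, remove the entry at that cell from P, and reverse-bump it up through P; the value ejected from row 1 is w(i).

Step i=8: Q has 8 at row 4, column 1; remove 7 from row 4 of P and reverse-bump: 7 enters row 3 and ejects 3; 3 enters row 2 and ejects 2; 2 enters row 1 and ejects 1. So w(8) = 1. P is now [[2, 4, 5, 8], [3, 6], [7]].
Step i=7: Q has 7 at row 2, column 2; remove 6 from row 2 of P and reverse-bump: 6 enters row 1 and ejects 5. So w(7) = 5. P is now [[2, 4, 6, 8], [3], [7]].
Step i=6: Q has 6 at row 3, column 1; remove 7 from row 3 of P and reverse-bump: 7 enters row 2 and ejects 3; 3 enters row 1 and ejects 2. So w(6) = 2. P is now [[3, 4, 6, 8], [7]].
Step i=5: Q has 5 at row 1, column 4; remove that cell from P, ejecting 8. So w(5) = 8. P is now [[3, 4, 6], [7]].
Step i=4: Q has 4 at row 1, column 3; remove that cell from P, ejecting 6. So w(4) = 6. P is now [[3, 4], [7]].
Step i=3: Q has 3 at row 1, column 2; remove that cell from P, ejecting 4. So w(3) = 4. P is now [[3], [7]].
Step i=2: Q has 2 at row 2, column 1; remove 7 from row 2 of P and reverse-bump: 7 enters row 1 and ejects 3. So w(2) = 3. P is now [[7]].
Step i=1: Q has 1 at row 1, column 1; remove that cell from P, ejecting 7. So w(1) = 7. P is now [].

So w = 7 3 4 6 8 2 5 1.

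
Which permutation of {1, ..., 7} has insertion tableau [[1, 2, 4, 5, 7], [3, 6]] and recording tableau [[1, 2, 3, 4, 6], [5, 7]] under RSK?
Reverse the RSK construction: for i from n down to 1, find the cell of Q containing i, remove the entry at that cell from P, and reverse-bump it up through P; the value ejected from row 1 is w(i).

Step i=7: Q has 7 at row 2, column 2; remove 6 from row 2 of P and reverse-bump: 6 enters row 1 and ejects 5. So w(7) = 5. P is now [[1, 2, 4, 6, 7], [3]].
Step i=6: Q has 6 at row 1, column 5; remove that cell from P, ejecting 7. So w(6) = 7. P is now [[1, 2, 4, 6], [3]].
Step i=5: Q has 5 at row 2, column 1; remove 3 from row 2 of P and reverse-bump: 3 enters row 1 and ejects 2. So w(5) = 2. P is now [[1, 3, 4, 6]].
Step i=4: Q has 4 at row 1, column 4; remove that cell from P, ejecting 6. So w(4) = 6. P is now [[1, 3, 4]].
Step i=3: Q has 3 at row 1, column 3; remove that cell from P, ejecting 4. So w(3) = 4. P is now [[1, 3]].
Step i=2: Q has 2 at row 1, column 2; remove that cell from P, ejecting 3. So w(2) = 3. P is now [[1]].
Step i=1: Q has 1 at row 1, column 1; remove that cell from P, ejecting 1. So w(1) = 1. P is now [].

So w = 1 3 4 6 2 7 5.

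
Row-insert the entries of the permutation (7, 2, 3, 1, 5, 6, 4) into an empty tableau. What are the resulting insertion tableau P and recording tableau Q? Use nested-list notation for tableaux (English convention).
P = [[1, 3, 4, 6], [2, 5], [7]], Q = [[1, 3, 5, 6], [2, 7], [4]]

Insert each entry of the permutation into P by Schensted row insertion, recording in Q the position of each new cell.

Insert 7: appended to row 1. P = [[7]].
Insert 2: 2 bumps 7 from row 1; 7 starts row 2. P = [[2], [7]].
Insert 3: appended to row 1. P = [[2, 3], [7]].
Insert 1: 1 bumps 2 from row 1; 2 bumps 7 from row 2; 7 starts row 3. P = [[1, 3], [2], [7]].
Insert 5: appended to row 1. P = [[1, 3, 5], [2], [7]].
Insert 6: appended to row 1. P = [[1, 3, 5, 6], [2], [7]].
Insert 4: 4 bumps 5 from row 1; 5 appends to row 2. P = [[1, 3, 4, 6], [2, 5], [7]].

So P = [[1, 3, 4, 6], [2, 5], [7]], Q = [[1, 3, 5, 6], [2, 7], [4]].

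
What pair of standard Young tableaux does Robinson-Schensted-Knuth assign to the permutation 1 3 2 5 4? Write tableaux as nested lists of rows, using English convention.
P = [[1, 2, 4], [3, 5]], Q = [[1, 2, 4], [3, 5]]

Insert each entry of the permutation into P by Schensted row insertion, recording in Q the position of each new cell.

Insert 1: appended to row 1. P = [[1]].
Insert 3: appended to row 1. P = [[1, 3]].
Insert 2: 2 bumps 3 from row 1; 3 starts row 2. P = [[1, 2], [3]].
Insert 5: appended to row 1. P = [[1, 2, 5], [3]].
Insert 4: 4 bumps 5 from row 1; 5 appends to row 2. P = [[1, 2, 4], [3, 5]].

So P = [[1, 2, 4], [3, 5]], Q = [[1, 2, 4], [3, 5]].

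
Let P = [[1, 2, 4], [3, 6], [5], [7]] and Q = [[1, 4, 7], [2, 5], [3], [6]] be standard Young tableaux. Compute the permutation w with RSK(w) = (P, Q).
7 5 1 6 3 2 4

Reverse RSK: for i = n, n-1, ..., 1, locate i in Q, remove the corresponding corner cell from P, and reverse-bump its entry up through P; the value ejected from row 1 is w(i).

So w = 7 5 1 6 3 2 4.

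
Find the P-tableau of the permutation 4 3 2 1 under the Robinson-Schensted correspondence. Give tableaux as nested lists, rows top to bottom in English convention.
P = [[1], [2], [3], [4]]

Insert 4: appended to row 1. P = [[4]].
Insert 3: 3 bumps 4 from row 1; 4 starts row 2. P = [[3], [4]].
Insert 2: 2 bumps 3 from row 1; 3 bumps 4 from row 2; 4 starts row 3. P = [[2], [3], [4]].
Insert 1: 1 bumps 2 from row 1; 2 bumps 3 from row 2; 3 bumps 4 from row 3; 4 starts row 4. P = [[1], [2], [3], [4]].

So P = [[1], [2], [3], [4]].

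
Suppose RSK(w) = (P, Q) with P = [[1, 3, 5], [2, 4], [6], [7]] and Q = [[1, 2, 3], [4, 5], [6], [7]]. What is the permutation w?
Reverse the RSK construction: for i from n down to 1, find the cell of Q containing i, remove the entry at that cell from P, and reverse-bump it up through P; the value ejected from row 1 is w(i).

Step i=7: Q has 7 at row 4, column 1; remove 7 from row 4 of P and reverse-bump: 7 enters row 3 and ejects 6; 6 enters row 2 and ejects 4; 4 enters row 1 and ejects 3. So w(7) = 3. P is now [[1, 4, 5], [2, 6], [7]].
Step i=6: Q has 6 at row 3, column 1; remove 7 from row 3 of P and reverse-bump: 7 enters row 2 and ejects 6; 6 enters row 1 and ejects 5. So w(6) = 5. P is now [[1, 4, 6], [2, 7]].
Step i=5: Q has 5 at row 2, column 2; remove 7 from row 2 of P and reverse-bump: 7 enters row 1 and ejects 6. So w(5) = 6. P is now [[1, 4, 7], [2]].
Step i=4: Q has 4 at row 2, column 1; remove 2 from row 2 of P and reverse-bump: 2 enters row 1 and ejects 1. So w(4) = 1. P is now [[2, 4, 7]].
Step i=3: Q has 3 at row 1, column 3; remove that cell from P, ejecting 7. So w(3) = 7. P is now [[2, 4]].
Step i=2: Q has 2 at row 1, column 2; remove that cell from P, ejecting 4. So w(2) = 4. P is now [[2]].
Step i=1: Q has 1 at row 1, column 1; remove that cell from P, ejecting 2. So w(1) = 2. P is now [].

So w = 2 4 7 1 6 5 3.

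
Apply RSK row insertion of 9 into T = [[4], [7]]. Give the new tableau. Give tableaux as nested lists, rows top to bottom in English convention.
9 is larger than every entry of row 1, so it is appended to row 1. The new tableau is [[4, 9], [7]].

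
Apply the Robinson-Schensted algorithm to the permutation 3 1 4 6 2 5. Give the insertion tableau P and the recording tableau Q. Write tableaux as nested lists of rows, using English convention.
P = [[1, 2, 5], [3, 4, 6]], Q = [[1, 3, 4], [2, 5, 6]]

Insert each entry of the permutation into P by Schensted row insertion, recording in Q the position of each new cell.

After inserting 3: P = [[3]].
After inserting 1: P = [[1], [3]].
After inserting 4: P = [[1, 4], [3]].
After inserting 6: P = [[1, 4, 6], [3]].
After inserting 2: P = [[1, 2, 6], [3, 4]].
After inserting 5: P = [[1, 2, 5], [3, 4, 6]].

So P = [[1, 2, 5], [3, 4, 6]], Q = [[1, 3, 4], [2, 5, 6]].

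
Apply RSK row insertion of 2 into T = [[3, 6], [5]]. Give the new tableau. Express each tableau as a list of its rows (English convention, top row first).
In row 1, 2 replaces 3 (the leftmost entry greater than 2); 3 is bumped to row 2. In row 2, 3 replaces 5 (the leftmost entry greater than 3); 5 is bumped to row 3. 5 starts a new row 3. The new tableau is [[2, 6], [3], [5]].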